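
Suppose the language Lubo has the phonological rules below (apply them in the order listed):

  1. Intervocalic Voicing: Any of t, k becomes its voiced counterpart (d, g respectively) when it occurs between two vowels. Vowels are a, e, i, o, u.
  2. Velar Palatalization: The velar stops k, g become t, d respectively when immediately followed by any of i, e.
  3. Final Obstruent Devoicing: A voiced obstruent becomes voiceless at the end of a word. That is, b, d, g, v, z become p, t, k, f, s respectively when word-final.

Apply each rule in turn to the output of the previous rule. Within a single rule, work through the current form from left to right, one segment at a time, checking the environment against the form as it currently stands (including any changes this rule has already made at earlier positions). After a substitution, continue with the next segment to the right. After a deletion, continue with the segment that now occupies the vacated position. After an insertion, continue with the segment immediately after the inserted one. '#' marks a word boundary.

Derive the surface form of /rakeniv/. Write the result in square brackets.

[radenif]

1 Intervocalic Voicing: [rakeniv] → [rageniv]
2 Velar Palatalization: [rageniv] → [radeniv]
3 Final Obstruent Devoicing: [radeniv] → [radenif]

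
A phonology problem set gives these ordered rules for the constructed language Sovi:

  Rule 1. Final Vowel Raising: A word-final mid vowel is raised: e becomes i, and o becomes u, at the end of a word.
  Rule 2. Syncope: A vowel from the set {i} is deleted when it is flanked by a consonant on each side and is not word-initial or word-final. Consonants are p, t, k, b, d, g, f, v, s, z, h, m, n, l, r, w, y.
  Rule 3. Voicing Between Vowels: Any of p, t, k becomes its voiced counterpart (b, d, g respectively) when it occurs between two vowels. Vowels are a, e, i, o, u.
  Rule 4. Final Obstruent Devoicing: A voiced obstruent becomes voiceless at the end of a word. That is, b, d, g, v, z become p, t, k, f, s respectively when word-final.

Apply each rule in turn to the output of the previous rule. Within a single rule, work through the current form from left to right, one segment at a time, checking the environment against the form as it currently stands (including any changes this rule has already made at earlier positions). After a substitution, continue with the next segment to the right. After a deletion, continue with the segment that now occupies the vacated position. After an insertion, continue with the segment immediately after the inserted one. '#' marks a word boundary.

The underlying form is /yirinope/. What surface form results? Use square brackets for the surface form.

[yrnobi]

Rule 1 Final Vowel Raising: [yirinope] → [yirinopi]
Rule 2 Syncope: [yirinopi] → [yrnopi]
Rule 3 Voicing Between Vowels: [yrnopi] → [yrnobi]
Rule 4 Final Obstruent Devoicing: no change — [yrnobi]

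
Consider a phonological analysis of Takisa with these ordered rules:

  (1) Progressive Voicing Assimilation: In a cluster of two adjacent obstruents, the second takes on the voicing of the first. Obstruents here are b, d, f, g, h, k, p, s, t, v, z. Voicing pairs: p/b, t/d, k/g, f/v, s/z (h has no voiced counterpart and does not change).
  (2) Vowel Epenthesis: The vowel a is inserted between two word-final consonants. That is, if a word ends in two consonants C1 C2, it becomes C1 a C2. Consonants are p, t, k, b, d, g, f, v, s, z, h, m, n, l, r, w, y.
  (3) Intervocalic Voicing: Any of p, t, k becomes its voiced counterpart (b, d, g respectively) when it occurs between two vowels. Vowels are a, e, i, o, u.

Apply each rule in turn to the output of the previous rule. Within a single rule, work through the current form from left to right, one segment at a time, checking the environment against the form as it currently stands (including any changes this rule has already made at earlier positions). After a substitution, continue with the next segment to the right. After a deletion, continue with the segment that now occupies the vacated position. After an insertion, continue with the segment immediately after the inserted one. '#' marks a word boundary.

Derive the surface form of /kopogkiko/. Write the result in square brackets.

(1) Progressive Voicing Assimilation: [kopogkiko] → [kopoggiko]
(2) Vowel Epenthesis: no change — [kopoggiko]
(3) Intervocalic Voicing: [kopoggiko] → [koboggigo]

[koboggigo]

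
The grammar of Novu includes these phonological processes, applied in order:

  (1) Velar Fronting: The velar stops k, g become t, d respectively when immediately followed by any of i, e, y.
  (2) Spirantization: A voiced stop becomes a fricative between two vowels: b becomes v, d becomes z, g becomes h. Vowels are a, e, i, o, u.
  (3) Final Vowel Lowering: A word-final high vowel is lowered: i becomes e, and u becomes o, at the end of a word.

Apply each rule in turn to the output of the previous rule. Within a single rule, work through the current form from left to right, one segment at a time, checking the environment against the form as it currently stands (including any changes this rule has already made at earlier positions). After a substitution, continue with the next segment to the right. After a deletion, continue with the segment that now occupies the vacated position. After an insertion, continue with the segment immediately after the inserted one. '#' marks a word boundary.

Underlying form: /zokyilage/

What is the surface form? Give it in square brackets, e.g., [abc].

(1) Velar Fronting: [zokyilage] → [zotyilade]
(2) Spirantization: [zotyilade] → [zotyilaze]
(3) Final Vowel Lowering: no change — [zotyilaze]

[zotyilaze]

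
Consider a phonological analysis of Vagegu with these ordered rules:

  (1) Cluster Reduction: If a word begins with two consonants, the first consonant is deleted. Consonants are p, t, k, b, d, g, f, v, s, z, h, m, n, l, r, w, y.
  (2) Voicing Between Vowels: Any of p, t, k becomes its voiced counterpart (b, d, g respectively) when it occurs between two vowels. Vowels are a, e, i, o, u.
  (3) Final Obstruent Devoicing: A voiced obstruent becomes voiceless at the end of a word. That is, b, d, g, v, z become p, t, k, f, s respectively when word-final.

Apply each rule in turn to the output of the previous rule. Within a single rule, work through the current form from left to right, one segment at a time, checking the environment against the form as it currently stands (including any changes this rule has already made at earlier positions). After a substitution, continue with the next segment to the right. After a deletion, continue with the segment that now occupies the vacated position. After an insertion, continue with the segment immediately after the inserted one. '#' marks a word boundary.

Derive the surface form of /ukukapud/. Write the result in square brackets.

(1) Cluster Reduction: no change — [ukukapud]
(2) Voicing Between Vowels: [ukukapud] → [ugugabud]
(3) Final Obstruent Devoicing: [ugugabud] → [ugugabut]

[ugugabut]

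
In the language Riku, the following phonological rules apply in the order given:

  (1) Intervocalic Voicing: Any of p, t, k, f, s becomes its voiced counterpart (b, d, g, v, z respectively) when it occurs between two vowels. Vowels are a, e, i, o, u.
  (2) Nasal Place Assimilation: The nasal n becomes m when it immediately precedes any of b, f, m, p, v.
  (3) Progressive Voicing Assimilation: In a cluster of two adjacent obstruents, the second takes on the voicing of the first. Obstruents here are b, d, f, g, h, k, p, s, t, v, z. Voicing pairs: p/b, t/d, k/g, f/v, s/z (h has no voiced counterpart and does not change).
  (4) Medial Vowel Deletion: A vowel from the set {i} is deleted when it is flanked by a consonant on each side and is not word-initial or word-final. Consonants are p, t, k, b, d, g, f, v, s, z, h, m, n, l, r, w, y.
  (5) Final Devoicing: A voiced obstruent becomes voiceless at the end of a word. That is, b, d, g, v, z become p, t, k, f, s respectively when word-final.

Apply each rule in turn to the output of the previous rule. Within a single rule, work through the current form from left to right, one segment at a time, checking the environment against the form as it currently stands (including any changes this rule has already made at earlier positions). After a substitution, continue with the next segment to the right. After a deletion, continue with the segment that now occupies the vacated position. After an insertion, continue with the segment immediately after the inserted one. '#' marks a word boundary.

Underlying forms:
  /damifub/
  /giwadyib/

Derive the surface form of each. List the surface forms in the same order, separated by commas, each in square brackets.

/damifub/:
  (1) Intervocalic Voicing: [damifub] → [damivub]
  (2) Nasal Place Assimilation: no change — [damivub]
  (3) Progressive Voicing Assimilation: no change — [damivub]
  (4) Medial Vowel Deletion: [damivub] → [damvub]
  (5) Final Devoicing: [damvub] → [damvup]
/giwadyib/:
  (1) Intervocalic Voicing: no change — [giwadyib]
  (2) Nasal Place Assimilation: no change — [giwadyib]
  (3) Progressive Voicing Assimilation: no change — [giwadyib]
  (4) Medial Vowel Deletion: [giwadyib] → [gwadyb]
  (5) Final Devoicing: [gwadyb] → [gwadyp]

[damvup], [gwadyp]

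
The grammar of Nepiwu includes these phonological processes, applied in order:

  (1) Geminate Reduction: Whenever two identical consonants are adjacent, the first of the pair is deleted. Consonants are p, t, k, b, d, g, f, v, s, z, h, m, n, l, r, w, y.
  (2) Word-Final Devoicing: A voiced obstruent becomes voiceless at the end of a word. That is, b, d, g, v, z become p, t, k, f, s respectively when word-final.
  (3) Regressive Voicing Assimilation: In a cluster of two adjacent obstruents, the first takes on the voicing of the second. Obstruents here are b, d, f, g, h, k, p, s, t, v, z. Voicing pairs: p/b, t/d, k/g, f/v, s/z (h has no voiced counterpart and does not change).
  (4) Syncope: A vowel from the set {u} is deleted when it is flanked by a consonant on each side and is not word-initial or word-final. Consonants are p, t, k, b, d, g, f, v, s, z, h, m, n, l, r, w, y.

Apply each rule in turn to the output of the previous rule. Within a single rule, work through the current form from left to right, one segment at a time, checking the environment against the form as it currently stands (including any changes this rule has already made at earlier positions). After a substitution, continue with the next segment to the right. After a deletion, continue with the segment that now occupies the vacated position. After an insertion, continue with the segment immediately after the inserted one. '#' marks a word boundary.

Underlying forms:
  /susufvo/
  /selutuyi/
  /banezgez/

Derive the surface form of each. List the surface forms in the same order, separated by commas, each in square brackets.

[ssvvo], [seltyi], [banezges]

/susufvo/:
  (1) Geminate Reduction: no change — [susufvo]
  (2) Word-Final Devoicing: no change — [susufvo]
  (3) Regressive Voicing Assimilation: [susufvo] → [susuvvo]
  (4) Syncope: [susuvvo] → [ssvvo]
/selutuyi/:
  (1) Geminate Reduction: no change — [selutuyi]
  (2) Word-Final Devoicing: no change — [selutuyi]
  (3) Regressive Voicing Assimilation: no change — [selutuyi]
  (4) Syncope: [selutuyi] → [seltyi]
/banezgez/:
  (1) Geminate Reduction: no change — [banezgez]
  (2) Word-Final Devoicing: [banezgez] → [banezges]
  (3) Regressive Voicing Assimilation: no change — [banezges]
  (4) Syncope: no change — [banezges]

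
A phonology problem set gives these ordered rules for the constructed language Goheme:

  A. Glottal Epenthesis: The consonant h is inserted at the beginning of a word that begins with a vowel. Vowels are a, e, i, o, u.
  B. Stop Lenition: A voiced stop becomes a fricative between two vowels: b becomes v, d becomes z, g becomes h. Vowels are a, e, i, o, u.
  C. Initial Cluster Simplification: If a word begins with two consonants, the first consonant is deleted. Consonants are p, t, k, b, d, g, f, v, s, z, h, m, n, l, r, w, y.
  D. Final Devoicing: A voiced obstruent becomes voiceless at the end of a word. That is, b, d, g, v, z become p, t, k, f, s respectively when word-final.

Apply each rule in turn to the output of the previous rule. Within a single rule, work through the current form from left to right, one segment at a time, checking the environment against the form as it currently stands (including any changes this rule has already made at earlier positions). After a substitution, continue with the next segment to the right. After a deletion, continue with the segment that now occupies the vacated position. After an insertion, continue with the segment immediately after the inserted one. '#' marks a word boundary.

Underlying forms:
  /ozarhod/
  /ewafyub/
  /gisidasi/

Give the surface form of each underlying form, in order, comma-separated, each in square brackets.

/ozarhod/:
  A Glottal Epenthesis: [ozarhod] → [hozarhod]
  B Stop Lenition: no change — [hozarhod]
  C Initial Cluster Simplification: no change — [hozarhod]
  D Final Devoicing: [hozarhod] → [hozarhot]
/ewafyub/:
  A Glottal Epenthesis: [ewafyub] → [hewafyub]
  B Stop Lenition: no change — [hewafyub]
  C Initial Cluster Simplification: no change — [hewafyub]
  D Final Devoicing: [hewafyub] → [hewafyup]
/gisidasi/:
  A Glottal Epenthesis: no change — [gisidasi]
  B Stop Lenition: [gisidasi] → [gisizasi]
  C Initial Cluster Simplification: no change — [gisizasi]
  D Final Devoicing: no change — [gisizasi]

[hozarhot], [hewafyup], [gisizasi]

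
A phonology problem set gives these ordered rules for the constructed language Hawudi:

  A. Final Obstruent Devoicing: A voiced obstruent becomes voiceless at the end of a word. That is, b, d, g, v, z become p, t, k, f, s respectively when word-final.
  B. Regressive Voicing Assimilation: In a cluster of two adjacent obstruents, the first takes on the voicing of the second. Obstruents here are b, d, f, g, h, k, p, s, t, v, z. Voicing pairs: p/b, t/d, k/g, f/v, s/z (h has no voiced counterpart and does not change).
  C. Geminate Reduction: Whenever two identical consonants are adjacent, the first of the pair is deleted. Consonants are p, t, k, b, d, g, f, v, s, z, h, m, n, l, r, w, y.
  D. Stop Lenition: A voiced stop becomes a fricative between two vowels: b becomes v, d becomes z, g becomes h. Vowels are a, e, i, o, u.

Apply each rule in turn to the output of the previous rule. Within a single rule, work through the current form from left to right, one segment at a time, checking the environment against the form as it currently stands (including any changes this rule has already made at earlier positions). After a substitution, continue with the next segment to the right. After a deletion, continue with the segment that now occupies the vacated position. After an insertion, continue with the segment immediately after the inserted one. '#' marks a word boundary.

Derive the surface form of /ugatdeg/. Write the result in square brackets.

[uhazek]

A Final Obstruent Devoicing: [ugatdeg] → [ugatdek]
B Regressive Voicing Assimilation: [ugatdek] → [ugaddek]
C Geminate Reduction: [ugaddek] → [ugadek]
D Stop Lenition: [ugadek] → [uhazek]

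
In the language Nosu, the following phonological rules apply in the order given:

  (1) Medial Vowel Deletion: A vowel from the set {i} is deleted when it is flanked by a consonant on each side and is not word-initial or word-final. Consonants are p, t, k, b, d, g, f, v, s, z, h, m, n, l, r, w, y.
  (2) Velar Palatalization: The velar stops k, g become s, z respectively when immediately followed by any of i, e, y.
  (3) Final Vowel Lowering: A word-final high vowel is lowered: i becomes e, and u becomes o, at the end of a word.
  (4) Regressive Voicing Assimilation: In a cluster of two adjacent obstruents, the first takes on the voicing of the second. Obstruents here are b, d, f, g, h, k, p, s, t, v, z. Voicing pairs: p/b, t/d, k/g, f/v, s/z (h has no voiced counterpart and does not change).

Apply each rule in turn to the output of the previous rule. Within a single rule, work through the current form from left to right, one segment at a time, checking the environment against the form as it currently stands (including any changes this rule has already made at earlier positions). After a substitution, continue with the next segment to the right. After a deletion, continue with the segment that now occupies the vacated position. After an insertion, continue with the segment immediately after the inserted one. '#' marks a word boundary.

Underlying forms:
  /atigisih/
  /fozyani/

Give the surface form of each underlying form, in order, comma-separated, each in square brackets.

/atigisih/:
  (1) Medial Vowel Deletion: [atigisih] → [atgsh]
  (2) Velar Palatalization: no change — [atgsh]
  (3) Final Vowel Lowering: no change — [atgsh]
  (4) Regressive Voicing Assimilation: [atgsh] → [adksh]
/fozyani/:
  (1) Medial Vowel Deletion: no change — [fozyani]
  (2) Velar Palatalization: no change — [fozyani]
  (3) Final Vowel Lowering: [fozyani] → [fozyane]
  (4) Regressive Voicing Assimilation: no change — [fozyane]

[adksh], [fozyane]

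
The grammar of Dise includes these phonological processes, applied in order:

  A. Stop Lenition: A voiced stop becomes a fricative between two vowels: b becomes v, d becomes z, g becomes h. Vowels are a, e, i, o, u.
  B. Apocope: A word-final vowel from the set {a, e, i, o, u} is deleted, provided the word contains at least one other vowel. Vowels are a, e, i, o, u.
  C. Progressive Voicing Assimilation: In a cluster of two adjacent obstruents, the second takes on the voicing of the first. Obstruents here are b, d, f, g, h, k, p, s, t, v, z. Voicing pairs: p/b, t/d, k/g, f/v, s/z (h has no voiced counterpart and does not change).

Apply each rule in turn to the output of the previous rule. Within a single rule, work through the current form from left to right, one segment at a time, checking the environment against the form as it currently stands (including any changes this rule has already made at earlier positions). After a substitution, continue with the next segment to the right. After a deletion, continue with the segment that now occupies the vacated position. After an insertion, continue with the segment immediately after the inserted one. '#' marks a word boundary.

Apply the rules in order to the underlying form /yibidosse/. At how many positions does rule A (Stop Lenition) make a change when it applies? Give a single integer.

A Stop Lenition: [yibidosse] → [yivizosse]
B Apocope: [yivizosse] → [yivizoss]
C Progressive Voicing Assimilation: no change — [yivizoss]
Rule A changed 2 position(s).

2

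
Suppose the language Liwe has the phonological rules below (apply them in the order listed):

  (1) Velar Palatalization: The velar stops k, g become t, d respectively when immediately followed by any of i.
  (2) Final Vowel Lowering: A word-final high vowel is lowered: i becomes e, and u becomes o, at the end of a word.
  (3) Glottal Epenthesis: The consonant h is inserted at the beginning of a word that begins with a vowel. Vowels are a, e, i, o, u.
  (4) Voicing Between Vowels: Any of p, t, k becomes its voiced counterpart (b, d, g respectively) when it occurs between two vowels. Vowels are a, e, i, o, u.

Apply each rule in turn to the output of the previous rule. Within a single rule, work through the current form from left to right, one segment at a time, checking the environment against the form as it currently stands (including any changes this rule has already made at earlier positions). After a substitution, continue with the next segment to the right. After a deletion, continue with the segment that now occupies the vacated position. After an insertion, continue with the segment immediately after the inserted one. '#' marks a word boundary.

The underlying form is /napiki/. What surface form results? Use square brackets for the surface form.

(1) Velar Palatalization: [napiki] → [napiti]
(2) Final Vowel Lowering: [napiti] → [napite]
(3) Glottal Epenthesis: no change — [napite]
(4) Voicing Between Vowels: [napite] → [nabide]

[nabide]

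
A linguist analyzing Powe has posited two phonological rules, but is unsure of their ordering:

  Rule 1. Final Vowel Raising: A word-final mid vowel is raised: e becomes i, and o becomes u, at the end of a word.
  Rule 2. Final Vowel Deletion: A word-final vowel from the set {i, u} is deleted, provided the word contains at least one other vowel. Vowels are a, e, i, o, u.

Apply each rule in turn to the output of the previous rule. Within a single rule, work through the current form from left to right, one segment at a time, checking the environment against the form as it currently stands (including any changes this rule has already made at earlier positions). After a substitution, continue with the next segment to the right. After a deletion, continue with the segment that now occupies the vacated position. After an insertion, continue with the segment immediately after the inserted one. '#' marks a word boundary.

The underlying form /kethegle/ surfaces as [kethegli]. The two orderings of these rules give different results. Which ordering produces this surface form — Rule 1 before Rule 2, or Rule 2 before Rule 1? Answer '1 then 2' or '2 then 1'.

Order 1 then 2:
  1 Final Vowel Raising: [kethegle] → [kethegli]
  2 Final Vowel Deletion: [kethegli] → [kethegl]
  result: [kethegl]
Order 2 then 1:
  2 Final Vowel Deletion: no change — [kethegle]
  1 Final Vowel Raising: [kethegle] → [kethegli]
  result: [kethegli]

2 then 1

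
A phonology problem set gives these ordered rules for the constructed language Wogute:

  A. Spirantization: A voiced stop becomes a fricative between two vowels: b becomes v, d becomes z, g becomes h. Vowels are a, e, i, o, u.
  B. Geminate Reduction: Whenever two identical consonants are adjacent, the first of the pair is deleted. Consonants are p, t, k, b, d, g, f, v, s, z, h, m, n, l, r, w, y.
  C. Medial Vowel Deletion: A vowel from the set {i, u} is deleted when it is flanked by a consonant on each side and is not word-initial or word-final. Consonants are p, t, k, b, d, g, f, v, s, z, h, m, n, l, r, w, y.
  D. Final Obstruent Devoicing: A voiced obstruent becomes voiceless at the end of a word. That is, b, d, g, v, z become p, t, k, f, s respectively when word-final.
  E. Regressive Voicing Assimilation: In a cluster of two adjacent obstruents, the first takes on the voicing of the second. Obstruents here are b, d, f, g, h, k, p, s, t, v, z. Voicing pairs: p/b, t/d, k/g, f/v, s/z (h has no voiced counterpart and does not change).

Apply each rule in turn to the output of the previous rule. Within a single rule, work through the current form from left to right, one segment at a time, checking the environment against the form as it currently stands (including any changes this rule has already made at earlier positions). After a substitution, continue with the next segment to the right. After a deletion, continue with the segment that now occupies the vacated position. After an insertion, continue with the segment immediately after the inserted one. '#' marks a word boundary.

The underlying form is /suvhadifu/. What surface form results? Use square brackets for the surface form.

[zfhasfu]

A Spirantization: [suvhadifu] → [suvhazifu]
B Geminate Reduction: no change — [suvhazifu]
C Medial Vowel Deletion: [suvhazifu] → [svhazfu]
D Final Obstruent Devoicing: no change — [svhazfu]
E Regressive Voicing Assimilation: [svhazfu] → [zfhasfu]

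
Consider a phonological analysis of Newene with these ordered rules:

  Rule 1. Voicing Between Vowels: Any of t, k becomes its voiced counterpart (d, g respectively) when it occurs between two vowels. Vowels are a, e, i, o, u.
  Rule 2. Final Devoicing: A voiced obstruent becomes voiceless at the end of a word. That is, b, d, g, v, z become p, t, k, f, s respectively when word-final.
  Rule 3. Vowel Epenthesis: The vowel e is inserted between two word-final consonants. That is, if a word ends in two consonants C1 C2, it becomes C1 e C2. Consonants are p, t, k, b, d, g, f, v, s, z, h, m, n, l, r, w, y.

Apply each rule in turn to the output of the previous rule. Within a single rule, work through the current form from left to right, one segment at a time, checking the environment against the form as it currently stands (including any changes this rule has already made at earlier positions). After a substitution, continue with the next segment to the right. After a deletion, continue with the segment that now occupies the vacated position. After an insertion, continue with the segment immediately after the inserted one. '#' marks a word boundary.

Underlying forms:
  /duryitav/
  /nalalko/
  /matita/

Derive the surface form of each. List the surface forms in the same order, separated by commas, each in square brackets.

[duryidaf], [nalalko], [madida]

/duryitav/:
  Rule 1 Voicing Between Vowels: [duryitav] → [duryidav]
  Rule 2 Final Devoicing: [duryidav] → [duryidaf]
  Rule 3 Vowel Epenthesis: no change — [duryidaf]
/nalalko/:
  Rule 1 Voicing Between Vowels: no change — [nalalko]
  Rule 2 Final Devoicing: no change — [nalalko]
  Rule 3 Vowel Epenthesis: no change — [nalalko]
/matita/:
  Rule 1 Voicing Between Vowels: [matita] → [madida]
  Rule 2 Final Devoicing: no change — [madida]
  Rule 3 Vowel Epenthesis: no change — [madida]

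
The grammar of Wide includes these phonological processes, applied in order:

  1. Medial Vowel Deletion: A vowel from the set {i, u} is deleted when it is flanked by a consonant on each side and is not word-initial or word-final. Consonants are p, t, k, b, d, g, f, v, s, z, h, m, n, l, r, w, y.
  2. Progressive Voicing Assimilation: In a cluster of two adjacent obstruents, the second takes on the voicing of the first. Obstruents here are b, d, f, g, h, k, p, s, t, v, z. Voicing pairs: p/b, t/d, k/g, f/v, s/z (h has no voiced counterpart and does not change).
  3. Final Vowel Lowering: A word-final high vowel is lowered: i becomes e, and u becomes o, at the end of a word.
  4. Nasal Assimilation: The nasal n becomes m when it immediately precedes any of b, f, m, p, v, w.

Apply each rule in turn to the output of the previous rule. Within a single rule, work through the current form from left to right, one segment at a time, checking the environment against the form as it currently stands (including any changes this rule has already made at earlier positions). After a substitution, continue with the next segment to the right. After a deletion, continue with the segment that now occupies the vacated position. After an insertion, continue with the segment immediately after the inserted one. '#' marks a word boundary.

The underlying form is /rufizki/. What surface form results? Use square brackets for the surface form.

[rfske]

1 Medial Vowel Deletion: [rufizki] → [rfzki]
2 Progressive Voicing Assimilation: [rfzki] → [rfski]
3 Final Vowel Lowering: [rfski] → [rfske]
4 Nasal Assimilation: no change — [rfske]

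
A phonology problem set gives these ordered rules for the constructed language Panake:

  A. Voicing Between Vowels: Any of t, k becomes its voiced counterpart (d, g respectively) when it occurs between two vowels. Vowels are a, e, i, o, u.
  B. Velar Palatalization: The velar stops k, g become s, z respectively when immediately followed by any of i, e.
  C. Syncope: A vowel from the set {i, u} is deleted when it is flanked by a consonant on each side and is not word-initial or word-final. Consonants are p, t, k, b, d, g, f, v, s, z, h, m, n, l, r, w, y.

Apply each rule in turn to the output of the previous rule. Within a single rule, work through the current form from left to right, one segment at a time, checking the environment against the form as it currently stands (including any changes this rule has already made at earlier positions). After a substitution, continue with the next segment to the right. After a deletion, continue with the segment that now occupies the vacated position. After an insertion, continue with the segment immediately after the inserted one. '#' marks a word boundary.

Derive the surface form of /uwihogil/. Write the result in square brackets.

[uwhozl]

A Voicing Between Vowels: no change — [uwihogil]
B Velar Palatalization: [uwihogil] → [uwihozil]
C Syncope: [uwihozil] → [uwhozl]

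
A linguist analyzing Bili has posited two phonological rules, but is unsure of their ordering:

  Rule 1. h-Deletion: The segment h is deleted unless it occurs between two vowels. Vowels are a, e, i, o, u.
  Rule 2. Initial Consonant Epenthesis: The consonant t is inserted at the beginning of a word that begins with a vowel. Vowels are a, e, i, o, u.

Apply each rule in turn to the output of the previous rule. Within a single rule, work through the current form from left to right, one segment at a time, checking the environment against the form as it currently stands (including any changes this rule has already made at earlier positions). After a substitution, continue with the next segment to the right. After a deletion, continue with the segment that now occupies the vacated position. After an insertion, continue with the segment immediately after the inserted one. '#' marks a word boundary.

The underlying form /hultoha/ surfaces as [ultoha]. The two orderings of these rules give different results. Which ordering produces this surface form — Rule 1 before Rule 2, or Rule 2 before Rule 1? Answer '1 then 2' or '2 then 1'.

2 then 1

Order 1 then 2:
  1 h-Deletion: [hultoha] → [ultoha]
  2 Initial Consonant Epenthesis: [ultoha] → [tultoha]
  result: [tultoha]
Order 2 then 1:
  2 Initial Consonant Epenthesis: no change — [hultoha]
  1 h-Deletion: [hultoha] → [ultoha]
  result: [ultoha]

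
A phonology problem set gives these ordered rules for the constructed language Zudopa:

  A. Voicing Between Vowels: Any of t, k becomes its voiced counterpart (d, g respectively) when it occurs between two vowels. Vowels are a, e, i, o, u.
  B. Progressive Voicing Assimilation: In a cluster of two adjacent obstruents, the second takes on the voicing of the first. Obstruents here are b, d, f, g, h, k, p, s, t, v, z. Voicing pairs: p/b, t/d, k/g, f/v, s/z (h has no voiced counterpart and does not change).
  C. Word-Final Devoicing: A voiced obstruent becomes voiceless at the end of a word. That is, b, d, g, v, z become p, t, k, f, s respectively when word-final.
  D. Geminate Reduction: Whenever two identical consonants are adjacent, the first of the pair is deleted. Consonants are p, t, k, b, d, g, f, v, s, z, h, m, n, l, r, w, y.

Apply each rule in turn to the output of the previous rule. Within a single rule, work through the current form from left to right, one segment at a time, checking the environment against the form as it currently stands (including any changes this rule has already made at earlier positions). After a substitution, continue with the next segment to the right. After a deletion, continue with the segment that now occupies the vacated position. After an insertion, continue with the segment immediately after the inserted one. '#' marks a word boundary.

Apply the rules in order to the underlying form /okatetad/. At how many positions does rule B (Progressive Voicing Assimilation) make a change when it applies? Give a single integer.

0

A Voicing Between Vowels: [okatetad] → [ogadedad]
B Progressive Voicing Assimilation: no change — [ogadedad]
C Word-Final Devoicing: [ogadedad] → [ogadedat]
D Geminate Reduction: no change — [ogadedat]
Rule B changed 0 position(s).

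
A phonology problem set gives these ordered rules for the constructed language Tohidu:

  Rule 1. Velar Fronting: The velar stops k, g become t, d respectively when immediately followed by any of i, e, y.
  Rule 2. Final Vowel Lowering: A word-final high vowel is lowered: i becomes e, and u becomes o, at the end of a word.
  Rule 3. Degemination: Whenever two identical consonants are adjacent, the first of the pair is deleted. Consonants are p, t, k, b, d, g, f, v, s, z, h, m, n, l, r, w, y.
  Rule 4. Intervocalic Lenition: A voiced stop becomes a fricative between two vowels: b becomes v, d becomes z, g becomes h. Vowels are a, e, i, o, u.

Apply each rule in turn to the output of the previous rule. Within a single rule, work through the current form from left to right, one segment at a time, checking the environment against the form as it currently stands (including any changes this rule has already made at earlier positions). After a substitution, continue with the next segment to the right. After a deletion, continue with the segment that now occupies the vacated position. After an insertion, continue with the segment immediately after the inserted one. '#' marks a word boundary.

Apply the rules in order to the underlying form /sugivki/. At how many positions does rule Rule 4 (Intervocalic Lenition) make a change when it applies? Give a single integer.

1

Rule 1 Velar Fronting: [sugivki] → [sudivti]
Rule 2 Final Vowel Lowering: [sudivti] → [sudivte]
Rule 3 Degemination: no change — [sudivte]
Rule 4 Intervocalic Lenition: [sudivte] → [suzivte]
Rule Rule 4 changed 1 position(s).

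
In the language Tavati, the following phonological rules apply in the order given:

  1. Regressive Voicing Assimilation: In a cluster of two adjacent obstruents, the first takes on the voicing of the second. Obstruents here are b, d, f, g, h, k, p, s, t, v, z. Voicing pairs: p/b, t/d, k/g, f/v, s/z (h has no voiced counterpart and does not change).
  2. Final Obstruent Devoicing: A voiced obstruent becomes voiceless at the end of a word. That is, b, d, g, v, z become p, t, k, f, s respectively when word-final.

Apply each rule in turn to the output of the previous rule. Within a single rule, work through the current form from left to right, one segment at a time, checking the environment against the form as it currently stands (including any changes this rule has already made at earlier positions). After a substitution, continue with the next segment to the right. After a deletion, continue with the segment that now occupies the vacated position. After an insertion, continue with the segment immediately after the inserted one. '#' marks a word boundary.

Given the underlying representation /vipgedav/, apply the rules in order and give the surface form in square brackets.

1 Regressive Voicing Assimilation: [vipgedav] → [vibgedav]
2 Final Obstruent Devoicing: [vibgedav] → [vibgedaf]

[vibgedaf]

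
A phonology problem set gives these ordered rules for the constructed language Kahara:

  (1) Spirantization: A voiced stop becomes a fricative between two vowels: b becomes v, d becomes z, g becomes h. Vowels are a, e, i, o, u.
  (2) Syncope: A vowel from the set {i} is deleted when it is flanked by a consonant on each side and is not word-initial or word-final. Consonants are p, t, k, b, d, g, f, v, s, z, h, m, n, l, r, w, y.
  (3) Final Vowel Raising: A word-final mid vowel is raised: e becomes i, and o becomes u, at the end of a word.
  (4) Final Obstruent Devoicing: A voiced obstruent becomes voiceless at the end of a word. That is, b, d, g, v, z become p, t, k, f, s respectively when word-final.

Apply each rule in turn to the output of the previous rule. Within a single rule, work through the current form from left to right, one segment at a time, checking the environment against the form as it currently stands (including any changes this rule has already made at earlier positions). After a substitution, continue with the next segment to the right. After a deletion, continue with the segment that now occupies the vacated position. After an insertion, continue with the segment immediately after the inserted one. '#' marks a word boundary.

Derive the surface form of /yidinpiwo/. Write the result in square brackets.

[yznpwu]

(1) Spirantization: [yidinpiwo] → [yizinpiwo]
(2) Syncope: [yizinpiwo] → [yznpwo]
(3) Final Vowel Raising: [yznpwo] → [yznpwu]
(4) Final Obstruent Devoicing: no change — [yznpwu]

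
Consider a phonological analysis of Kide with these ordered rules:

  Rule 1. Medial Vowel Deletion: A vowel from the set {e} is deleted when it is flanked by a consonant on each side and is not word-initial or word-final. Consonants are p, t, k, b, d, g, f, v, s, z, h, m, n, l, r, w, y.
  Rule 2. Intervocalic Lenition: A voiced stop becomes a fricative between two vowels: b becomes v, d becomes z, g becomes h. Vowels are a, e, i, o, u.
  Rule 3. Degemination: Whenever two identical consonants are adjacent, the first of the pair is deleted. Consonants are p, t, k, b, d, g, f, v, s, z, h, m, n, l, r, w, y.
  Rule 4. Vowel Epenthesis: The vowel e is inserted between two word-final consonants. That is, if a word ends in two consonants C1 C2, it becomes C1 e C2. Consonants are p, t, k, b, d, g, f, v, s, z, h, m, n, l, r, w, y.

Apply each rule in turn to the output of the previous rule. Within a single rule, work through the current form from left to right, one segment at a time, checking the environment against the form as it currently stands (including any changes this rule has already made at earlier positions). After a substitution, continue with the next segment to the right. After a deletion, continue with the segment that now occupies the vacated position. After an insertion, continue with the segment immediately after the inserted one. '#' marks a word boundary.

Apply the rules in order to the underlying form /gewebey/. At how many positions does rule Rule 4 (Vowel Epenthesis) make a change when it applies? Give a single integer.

Rule 1 Medial Vowel Deletion: [gewebey] → [gwby]
Rule 2 Intervocalic Lenition: no change — [gwby]
Rule 3 Degemination: no change — [gwby]
Rule 4 Vowel Epenthesis: [gwby] → [gwbey]
Rule Rule 4 changed 1 position(s).

1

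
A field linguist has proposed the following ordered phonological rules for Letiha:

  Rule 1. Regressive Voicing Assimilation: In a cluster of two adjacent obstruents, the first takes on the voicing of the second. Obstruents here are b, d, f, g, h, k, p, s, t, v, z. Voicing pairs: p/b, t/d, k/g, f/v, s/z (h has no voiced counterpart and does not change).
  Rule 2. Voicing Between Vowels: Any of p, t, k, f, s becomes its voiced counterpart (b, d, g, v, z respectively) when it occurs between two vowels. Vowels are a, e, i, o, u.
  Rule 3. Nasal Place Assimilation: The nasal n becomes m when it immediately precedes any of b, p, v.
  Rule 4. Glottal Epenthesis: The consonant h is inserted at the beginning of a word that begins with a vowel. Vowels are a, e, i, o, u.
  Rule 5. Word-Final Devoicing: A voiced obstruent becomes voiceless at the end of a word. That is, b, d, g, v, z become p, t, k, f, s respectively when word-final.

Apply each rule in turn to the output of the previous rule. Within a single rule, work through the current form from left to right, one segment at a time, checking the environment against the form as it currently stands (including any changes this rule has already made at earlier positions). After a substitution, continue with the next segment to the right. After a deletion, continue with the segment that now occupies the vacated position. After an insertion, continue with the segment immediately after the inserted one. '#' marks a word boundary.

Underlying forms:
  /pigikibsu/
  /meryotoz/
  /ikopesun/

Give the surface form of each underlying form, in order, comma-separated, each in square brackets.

/pigikibsu/:
  Rule 1 Regressive Voicing Assimilation: [pigikibsu] → [pigikipsu]
  Rule 2 Voicing Between Vowels: [pigikipsu] → [pigigipsu]
  Rule 3 Nasal Place Assimilation: no change — [pigigipsu]
  Rule 4 Glottal Epenthesis: no change — [pigigipsu]
  Rule 5 Word-Final Devoicing: no change — [pigigipsu]
/meryotoz/:
  Rule 1 Regressive Voicing Assimilation: no change — [meryotoz]
  Rule 2 Voicing Between Vowels: [meryotoz] → [meryodoz]
  Rule 3 Nasal Place Assimilation: no change — [meryodoz]
  Rule 4 Glottal Epenthesis: no change — [meryodoz]
  Rule 5 Word-Final Devoicing: [meryodoz] → [meryodos]
/ikopesun/:
  Rule 1 Regressive Voicing Assimilation: no change — [ikopesun]
  Rule 2 Voicing Between Vowels: [ikopesun] → [igobezun]
  Rule 3 Nasal Place Assimilation: no change — [igobezun]
  Rule 4 Glottal Epenthesis: [igobezun] → [higobezun]
  Rule 5 Word-Final Devoicing: no change — [higobezun]

[pigigipsu], [meryodos], [higobezun]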